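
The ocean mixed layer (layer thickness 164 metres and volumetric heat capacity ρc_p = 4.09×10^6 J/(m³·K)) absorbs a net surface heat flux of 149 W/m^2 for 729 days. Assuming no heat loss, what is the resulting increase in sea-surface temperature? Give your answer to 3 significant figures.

Areal heat capacity C = ρc_p × D = 4.09×10^6 × 164 = 6.71×10^8 J m⁻² K⁻¹.
Net heat input Q = F Δt = 149 × (729 days × 86400 s/day) = 9.38×10^9 J/m².
ΔT = Q / C = 9.38×10^9 / 6.71×10^8 = 14.0 K.

14.0 K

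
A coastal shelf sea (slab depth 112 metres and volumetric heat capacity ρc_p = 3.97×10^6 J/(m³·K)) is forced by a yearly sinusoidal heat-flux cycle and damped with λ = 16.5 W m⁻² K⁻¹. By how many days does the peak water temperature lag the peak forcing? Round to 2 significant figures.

81 days

Areal heat capacity C = ρc_p × D = 3.97×10^6 × 112 = 4.45×10^8 J m⁻² K⁻¹.
ω = 2π / 3.15×10^7 s = 1.99×10^-7 s⁻¹.
Phase lag φ = arctan(Cω/λ) = arctan(88.6/16.5) = 1.39 rad.
Time lag = φ / ω = 1.39 / 1.99×10^-7 = 6.96×10^6 s = 80.6 days.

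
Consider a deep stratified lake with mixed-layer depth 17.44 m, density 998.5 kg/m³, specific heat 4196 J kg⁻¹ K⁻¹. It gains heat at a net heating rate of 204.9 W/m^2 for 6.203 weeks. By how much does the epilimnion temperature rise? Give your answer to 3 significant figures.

Areal heat capacity C = ρ c_p D = 998.5 × 4196 × 17.44 = 7.31×10^7 J/(m^2 K).
Net heat input Q = F Δt = 204.9 × (6.203 weeks × 6.048×10^5 s/week) = 7.69×10^8 J/m².
ΔT = Q / C = 7.69×10^8 / 7.31×10^7 = 10.5 K.

10.5 K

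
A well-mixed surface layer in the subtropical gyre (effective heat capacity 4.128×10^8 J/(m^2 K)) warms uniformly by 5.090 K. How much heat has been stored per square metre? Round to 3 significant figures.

Areal heat capacity C = 4.128×10^8 J/(m^2 K) (given).
ΔQ = C ΔT = 4.13×10^8 × 5.090 = 2.10×10^9 J/m².

2.10×10^9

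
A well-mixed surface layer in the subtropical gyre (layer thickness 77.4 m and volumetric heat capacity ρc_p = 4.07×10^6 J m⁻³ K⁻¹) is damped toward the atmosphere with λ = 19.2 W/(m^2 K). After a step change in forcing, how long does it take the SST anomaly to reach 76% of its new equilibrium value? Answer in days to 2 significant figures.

270 days

Areal heat capacity C = ρc_p × D = 4.07×10^6 × 77.4 = 3.15×10^8 J/(m^2 K).
τ = C / λ = 3.15×10^8 / 19.2 = 1.64×10^7 s.
Fraction reached: 1 − e^(−t/τ) = 0.76 ⇒ t = −τ ln(1 − 0.76) = τ × 1.43.
t = 2.34×10^7 s = 271 days.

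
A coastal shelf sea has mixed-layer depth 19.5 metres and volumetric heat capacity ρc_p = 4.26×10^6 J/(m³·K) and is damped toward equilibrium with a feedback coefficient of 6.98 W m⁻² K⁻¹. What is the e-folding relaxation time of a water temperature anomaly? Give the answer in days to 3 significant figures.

138 days

Areal heat capacity C = ρc_p × D = 4.26×10^6 × 19.5 = 8.31×10^7 J m⁻² K⁻¹.
Relaxation time τ = C / λ = 8.31×10^7 / 6.98 = 1.19×10^7 s.
In days: 1.19×10^7 s / (86400 s/day) = 138 days.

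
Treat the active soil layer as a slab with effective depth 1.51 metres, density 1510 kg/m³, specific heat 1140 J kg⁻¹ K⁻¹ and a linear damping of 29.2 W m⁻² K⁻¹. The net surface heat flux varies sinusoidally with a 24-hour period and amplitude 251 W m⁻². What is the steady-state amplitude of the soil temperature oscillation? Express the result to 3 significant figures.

1.31 K

Areal heat capacity C = ρ c_p D = 1510 × 1140 × 1.51 = 2.60×10^6 J/(m²·K).
Angular frequency ω = 2π / T = 2π / 86400 s = 7.27×10^-5 s⁻¹.
√((Cω)² + λ²) = √((189)² + 29.2²) = 191 W/(m²·K).
Amplitude A = F₀ / √((Cω)²+λ²) = 251 / 191 = 1.31 K.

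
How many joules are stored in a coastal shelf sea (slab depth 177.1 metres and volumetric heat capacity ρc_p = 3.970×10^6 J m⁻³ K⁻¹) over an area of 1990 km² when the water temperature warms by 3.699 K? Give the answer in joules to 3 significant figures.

Areal heat capacity C = ρc_p × D = 3.970×10^6 × 177.1 = 7.03×10^8 J m⁻² K⁻¹.
Heat per unit area: q = C ΔT = 7.03×10^8 × 3.699 = 2.60×10^9 J/m².
Total heat: Q = q × A = 2.60×10^9 × (1990 × 10⁶ m²) = 5.18×10^18 J.

5.18×10^18 J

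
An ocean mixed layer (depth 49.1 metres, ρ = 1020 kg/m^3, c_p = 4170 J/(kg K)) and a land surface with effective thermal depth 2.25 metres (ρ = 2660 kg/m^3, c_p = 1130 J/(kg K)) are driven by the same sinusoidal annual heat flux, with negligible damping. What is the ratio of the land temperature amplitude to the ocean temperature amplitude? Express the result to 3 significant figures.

C_ocean = 1020 × 4170 × 49.1 = 2.09×10^8 J/(m²·K).
C_land = 2660 × 1130 × 2.25 = 6.76×10^6 J/(m²·K).
Undamped amplitude ∝ 1/C, so A_land/A_ocean = C_ocean/C_land = 30.9.

30.9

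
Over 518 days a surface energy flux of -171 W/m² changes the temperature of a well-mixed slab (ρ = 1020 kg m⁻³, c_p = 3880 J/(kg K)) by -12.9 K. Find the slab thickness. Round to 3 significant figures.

150 m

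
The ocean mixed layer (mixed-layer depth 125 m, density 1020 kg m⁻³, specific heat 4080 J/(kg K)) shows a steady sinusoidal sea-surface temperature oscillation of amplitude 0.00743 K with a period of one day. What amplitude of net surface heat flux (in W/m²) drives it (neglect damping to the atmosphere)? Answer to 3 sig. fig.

Areal heat capacity C = ρ c_p D = 1020 × 4080 × 125 = 5.20×10^8 J/(m^2 K).
ω = 2π / 86400 s = 7.27×10^-5 s⁻¹.
Cω = 5.20×10^8 × 7.27×10^-5 = 37800 W/(m²·K).
F₀ = A × Cω = 0.00743 × 37800 = 281 W/m².

281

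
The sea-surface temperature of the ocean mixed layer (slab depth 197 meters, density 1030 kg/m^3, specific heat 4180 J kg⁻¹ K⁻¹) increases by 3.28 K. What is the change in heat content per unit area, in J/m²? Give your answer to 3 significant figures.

Areal heat capacity C = ρ c_p D = 1030 × 4180 × 197 = 8.48×10^8 J/(m^2 K).
ΔQ = C ΔT = 8.48×10^8 × 3.28 = 2.78×10^9 J/m².

2.78×10^9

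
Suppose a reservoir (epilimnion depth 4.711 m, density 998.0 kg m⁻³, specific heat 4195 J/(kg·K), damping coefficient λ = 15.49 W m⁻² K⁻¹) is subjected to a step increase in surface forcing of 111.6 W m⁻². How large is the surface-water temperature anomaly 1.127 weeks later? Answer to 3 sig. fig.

2.99 K

Areal heat capacity C = ρ c_p D = 998.0 × 4195 × 4.711 = 1.97×10^7 J/(m²·K).
τ = C / λ = 1.97×10^7 / 15.49 = 1.27×10^6 s.
Equilibrium anomaly ΔT_eq = F / λ = 111.6 / 15.49 = 7.20 K.
t = 1.127 weeks = 6.82×10^5 s, so t/τ = 0.535.
ΔT(t) = ΔT_eq (1 − e^(−t/τ)) = 7.20 × (1 − e^−0.535) = 2.99 K.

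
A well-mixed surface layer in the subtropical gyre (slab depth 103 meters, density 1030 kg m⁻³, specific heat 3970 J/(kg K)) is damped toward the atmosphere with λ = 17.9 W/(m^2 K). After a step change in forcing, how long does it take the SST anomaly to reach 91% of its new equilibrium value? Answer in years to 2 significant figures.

1.8 years

Areal heat capacity C = ρ c_p D = 1030 × 3970 × 103 = 4.21×10^8 J m⁻² K⁻¹.
τ = C / λ = 4.21×10^8 / 17.9 = 2.35×10^7 s.
Fraction reached: 1 − e^(−t/τ) = 0.91 ⇒ t = −τ ln(1 − 0.91) = τ × 2.41.
t = 5.67×10^7 s = 1.80 years.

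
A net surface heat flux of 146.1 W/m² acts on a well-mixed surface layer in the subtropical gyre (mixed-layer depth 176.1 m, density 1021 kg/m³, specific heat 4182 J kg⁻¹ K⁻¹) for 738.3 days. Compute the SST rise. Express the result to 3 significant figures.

Areal heat capacity C = ρ c_p D = 1021 × 4182 × 176.1 = 7.52×10^8 J/(m^2 K).
Net heat input Q = F Δt = 146.1 × (738.3 days × 86400 s/day) = 9.32×10^9 J/m².
ΔT = Q / C = 9.32×10^9 / 7.52×10^8 = 12.4 K.

12.4 K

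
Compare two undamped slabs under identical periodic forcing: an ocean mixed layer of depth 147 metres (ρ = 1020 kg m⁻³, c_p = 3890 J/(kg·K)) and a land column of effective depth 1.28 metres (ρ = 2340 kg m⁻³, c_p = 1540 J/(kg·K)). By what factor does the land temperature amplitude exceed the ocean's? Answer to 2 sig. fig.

130

C_ocean = 1020 × 3890 × 147 = 5.83×10^8 J/(m²·K).
C_land = 2340 × 1540 × 1.28 = 4.61×10^6 J/(m²·K).
Undamped amplitude ∝ 1/C, so A_land/A_ocean = C_ocean/C_land = 126.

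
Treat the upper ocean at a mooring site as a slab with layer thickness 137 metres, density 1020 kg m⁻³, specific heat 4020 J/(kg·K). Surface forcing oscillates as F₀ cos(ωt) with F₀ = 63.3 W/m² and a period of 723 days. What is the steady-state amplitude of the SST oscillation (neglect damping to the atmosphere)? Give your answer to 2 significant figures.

1.1 K

Areal heat capacity C = ρ c_p D = 1020 × 4020 × 137 = 5.62×10^8 J m⁻² K⁻¹.
Angular frequency ω = 2π / T = 2π / 6.25×10^7 s = 1.01×10^-7 s⁻¹.
Cω = 5.62×10^8 × 1.01×10^-7 = 56.5 W/(m²·K).
Amplitude A = F₀ / (Cω) = 63.3 / 56.5 = 1.12 K.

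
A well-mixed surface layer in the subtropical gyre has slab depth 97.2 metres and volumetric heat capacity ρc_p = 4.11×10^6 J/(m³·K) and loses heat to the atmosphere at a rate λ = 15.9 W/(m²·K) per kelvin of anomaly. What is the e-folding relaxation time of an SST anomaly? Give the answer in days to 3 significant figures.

291 days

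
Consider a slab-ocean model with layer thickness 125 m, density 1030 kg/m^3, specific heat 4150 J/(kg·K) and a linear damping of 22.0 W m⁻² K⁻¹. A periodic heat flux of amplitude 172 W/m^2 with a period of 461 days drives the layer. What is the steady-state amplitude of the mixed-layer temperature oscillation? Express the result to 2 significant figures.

Areal heat capacity C = ρ c_p D = 1030 × 4150 × 125 = 5.34×10^8 J m⁻² K⁻¹.
Angular frequency ω = 2π / T = 2π / 3.98×10^7 s = 1.58×10^-7 s⁻¹.
√((Cω)² + λ²) = √((84.3)² + 22.0²) = 87.1 W/(m²·K).
Amplitude A = F₀ / √((Cω)²+λ²) = 172 / 87.1 = 1.97 K.

2.0 K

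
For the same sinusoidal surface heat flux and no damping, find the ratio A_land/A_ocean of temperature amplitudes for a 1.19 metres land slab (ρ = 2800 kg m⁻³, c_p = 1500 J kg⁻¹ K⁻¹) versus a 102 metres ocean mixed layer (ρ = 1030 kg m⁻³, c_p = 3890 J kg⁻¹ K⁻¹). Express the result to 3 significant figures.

81.8

C_ocean = 1030 × 3890 × 102 = 4.09×10^8 J/(m²·K).
C_land = 2800 × 1500 × 1.19 = 5.00×10^6 J/(m²·K).
Undamped amplitude ∝ 1/C, so A_land/A_ocean = C_ocean/C_land = 81.8.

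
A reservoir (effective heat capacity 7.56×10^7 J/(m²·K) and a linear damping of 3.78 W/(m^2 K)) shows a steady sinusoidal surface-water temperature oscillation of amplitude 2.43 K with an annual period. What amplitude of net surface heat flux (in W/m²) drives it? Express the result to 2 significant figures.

Areal heat capacity C = 7.56×10^7 J/(m²·K) (given).
ω = 2π / 3.15×10^7 s = 1.99×10^-7 s⁻¹.
√((Cω)² + λ²) = √((15.1)² + 3.78²) = 15.5 W/(m²·K).
F₀ = A × √((Cω)²+λ²) = 2.43 × 15.5 = 37.7 W/m².

38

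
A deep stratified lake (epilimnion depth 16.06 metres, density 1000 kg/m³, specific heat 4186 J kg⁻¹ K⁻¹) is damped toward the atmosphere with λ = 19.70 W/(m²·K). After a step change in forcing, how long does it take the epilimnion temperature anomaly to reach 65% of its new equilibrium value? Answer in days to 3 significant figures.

41.5 days

Areal heat capacity C = ρ c_p D = 1000 × 4186 × 16.06 = 6.72×10^7 J/(m^2 K).
τ = C / λ = 6.72×10^7 / 19.70 = 3.41×10^6 s.
Fraction reached: 1 − e^(−t/τ) = 0.65 ⇒ t = −τ ln(1 − 0.65) = τ × 1.05.
t = 3.58×10^6 s = 41.5 days.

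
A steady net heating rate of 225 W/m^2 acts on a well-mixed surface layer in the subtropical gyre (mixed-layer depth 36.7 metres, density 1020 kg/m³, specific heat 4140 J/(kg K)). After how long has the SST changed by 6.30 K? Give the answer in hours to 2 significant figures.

Areal heat capacity C = ρ c_p D = 1020 × 4140 × 36.7 = 1.55×10^8 J/(m²·K).
Time required: Δt = C ΔT / F = 1.55×10^8 × 6.30 / 225 = 4.34×10^6 s.
In hours: 4.34×10^6 s / (3600 s/hour) = 1210 hours.

1200 hours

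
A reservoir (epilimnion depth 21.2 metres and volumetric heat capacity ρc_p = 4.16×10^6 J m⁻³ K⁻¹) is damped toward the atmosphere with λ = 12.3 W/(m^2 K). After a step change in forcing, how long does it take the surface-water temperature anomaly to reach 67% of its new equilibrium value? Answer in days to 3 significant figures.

92.0 days

Areal heat capacity C = ρc_p × D = 4.16×10^6 × 21.2 = 8.82×10^7 J m⁻² K⁻¹.
τ = C / λ = 8.82×10^7 / 12.3 = 7.17×10^6 s.
Fraction reached: 1 − e^(−t/τ) = 0.67 ⇒ t = −τ ln(1 − 0.67) = τ × 1.11.
t = 7.95×10^6 s = 92.0 days.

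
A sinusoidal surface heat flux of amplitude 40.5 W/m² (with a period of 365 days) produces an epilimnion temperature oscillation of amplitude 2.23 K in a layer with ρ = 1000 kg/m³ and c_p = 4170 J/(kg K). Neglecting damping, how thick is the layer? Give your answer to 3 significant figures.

21.9 m

ω = 2π / 3.15×10^7 s = 1.99×10^-7 s⁻¹.
Required C = F₀ / (A ω) = 40.5 / (2.23 × 1.99×10^-7) = 9.12×10^7 J/(m²·K).
D = C / (ρ c_p) = 9.12×10^7 / (1000 × 4170) = 21.9 m.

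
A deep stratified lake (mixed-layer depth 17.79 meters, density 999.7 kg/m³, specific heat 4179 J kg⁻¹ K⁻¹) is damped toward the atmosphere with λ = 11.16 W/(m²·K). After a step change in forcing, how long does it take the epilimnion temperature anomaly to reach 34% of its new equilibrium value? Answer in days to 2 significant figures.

Areal heat capacity C = ρ c_p D = 999.7 × 4179 × 17.79 = 7.43×10^7 J m⁻² K⁻¹.
τ = C / λ = 7.43×10^7 / 11.16 = 6.66×10^6 s.
Fraction reached: 1 − e^(−t/τ) = 0.34 ⇒ t = −τ ln(1 − 0.34) = τ × 0.416.
t = 2.77×10^6 s = 32.0 days.

32 days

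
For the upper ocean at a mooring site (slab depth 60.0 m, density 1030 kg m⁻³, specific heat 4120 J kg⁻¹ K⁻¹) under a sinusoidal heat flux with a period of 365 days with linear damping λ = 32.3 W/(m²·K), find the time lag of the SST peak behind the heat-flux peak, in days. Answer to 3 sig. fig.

58.3 days

Areal heat capacity C = ρ c_p D = 1030 × 4120 × 60.0 = 2.55×10^8 J/(m²·K).
ω = 2π / 3.15×10^7 s = 1.99×10^-7 s⁻¹.
Phase lag φ = arctan(Cω/λ) = arctan(50.7/32.3) = 1.00 rad.
Time lag = φ / ω = 1.00 / 1.99×10^-7 = 5.04×10^6 s = 58.3 days.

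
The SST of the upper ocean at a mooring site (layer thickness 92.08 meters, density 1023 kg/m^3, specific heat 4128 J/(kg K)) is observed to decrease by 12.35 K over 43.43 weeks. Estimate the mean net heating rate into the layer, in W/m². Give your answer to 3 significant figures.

-183

Areal heat capacity C = ρ c_p D = 1023 × 4128 × 92.08 = 3.89×10^8 J/(m^2 K).
Required heat per unit area: Q = C ΔT = 3.89×10^8 × -12.35 = -4.80×10^9 J/m².
Flux F = Q / Δt = -4.80×10^9 / 2.63×10^7 s = -183 W/m².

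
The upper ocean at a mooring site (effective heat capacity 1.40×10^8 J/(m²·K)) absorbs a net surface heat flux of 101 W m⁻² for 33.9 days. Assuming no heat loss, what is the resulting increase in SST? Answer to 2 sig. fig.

2.1 K

Areal heat capacity C = 1.40×10^8 J/(m²·K) (given).
Net heat input Q = F Δt = 101 × (33.9 days × 86400 s/day) = 2.96×10^8 J/m².
ΔT = Q / C = 2.96×10^8 / 1.40×10^8 = 2.11 K.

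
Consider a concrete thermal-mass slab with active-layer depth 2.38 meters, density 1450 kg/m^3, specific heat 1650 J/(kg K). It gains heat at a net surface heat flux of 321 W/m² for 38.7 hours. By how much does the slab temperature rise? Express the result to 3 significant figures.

7.85 K

Areal heat capacity C = ρ c_p D = 1450 × 1650 × 2.38 = 5.69×10^6 J/(m^2 K).
Net heat input Q = F Δt = 321 × (38.7 hours × 3600 s/hour) = 4.47×10^7 J/m².
ΔT = Q / C = 4.47×10^7 / 5.69×10^6 = 7.85 K.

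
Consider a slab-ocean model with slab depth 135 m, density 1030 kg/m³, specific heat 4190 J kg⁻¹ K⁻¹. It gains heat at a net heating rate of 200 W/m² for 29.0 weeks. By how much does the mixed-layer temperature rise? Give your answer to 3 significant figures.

6.02 K

Areal heat capacity C = ρ c_p D = 1030 × 4190 × 135 = 5.83×10^8 J m⁻² K⁻¹.
Net heat input Q = F Δt = 200 × (29.0 weeks × 6.048×10^5 s/week) = 3.51×10^9 J/m².
ΔT = Q / C = 3.51×10^9 / 5.83×10^8 = 6.02 K.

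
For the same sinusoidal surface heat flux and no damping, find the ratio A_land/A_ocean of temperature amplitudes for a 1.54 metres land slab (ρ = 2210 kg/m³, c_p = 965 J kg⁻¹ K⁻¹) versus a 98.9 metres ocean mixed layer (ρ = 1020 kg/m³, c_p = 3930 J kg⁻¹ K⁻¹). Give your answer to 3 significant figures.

121

C_ocean = 1020 × 3930 × 98.9 = 3.96×10^8 J/(m²·K).
C_land = 2210 × 965 × 1.54 = 3.28×10^6 J/(m²·K).
Undamped amplitude ∝ 1/C, so A_land/A_ocean = C_ocean/C_land = 121.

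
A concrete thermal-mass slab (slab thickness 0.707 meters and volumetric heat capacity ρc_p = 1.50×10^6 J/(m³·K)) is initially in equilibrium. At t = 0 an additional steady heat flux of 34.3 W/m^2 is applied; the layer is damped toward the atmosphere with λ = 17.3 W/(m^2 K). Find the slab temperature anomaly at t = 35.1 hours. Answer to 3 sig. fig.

Areal heat capacity C = ρc_p × D = 1.50×10^6 × 0.707 = 1.06×10^6 J m⁻² K⁻¹.
τ = C / λ = 1.06×10^6 / 17.3 = 61300 s.
Equilibrium anomaly ΔT_eq = F / λ = 34.3 / 17.3 = 1.98 K.
t = 35.1 hours = 1.26×10^5 s, so t/τ = 2.06.
ΔT(t) = ΔT_eq (1 − e^(−t/τ)) = 1.98 × (1 − e^−2.06) = 1.73 K.

1.73 K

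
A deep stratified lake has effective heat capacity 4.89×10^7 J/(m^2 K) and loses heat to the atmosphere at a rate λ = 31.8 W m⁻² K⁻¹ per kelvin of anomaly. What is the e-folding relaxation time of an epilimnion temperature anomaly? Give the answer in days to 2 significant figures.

Areal heat capacity C = 4.89×10^7 J/(m^2 K) (given).
Relaxation time τ = C / λ = 4.89×10^7 / 31.8 = 1.54×10^6 s.
In days: 1.54×10^6 s / (86400 s/day) = 17.8 days.

18 days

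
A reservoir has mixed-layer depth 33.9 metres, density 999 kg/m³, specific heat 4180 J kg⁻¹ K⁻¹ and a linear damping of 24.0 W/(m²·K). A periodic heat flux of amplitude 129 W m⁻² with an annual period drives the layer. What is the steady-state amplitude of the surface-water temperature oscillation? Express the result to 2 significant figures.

3.5 K

Areal heat capacity C = ρ c_p D = 999 × 4180 × 33.9 = 1.42×10^8 J/(m²·K).
Angular frequency ω = 2π / T = 2π / 3.15×10^7 s = 1.99×10^-7 s⁻¹.
√((Cω)² + λ²) = √((28.2)² + 24.0²) = 37.0 W/(m²·K).
Amplitude A = F₀ / √((Cω)²+λ²) = 129 / 37.0 = 3.48 K.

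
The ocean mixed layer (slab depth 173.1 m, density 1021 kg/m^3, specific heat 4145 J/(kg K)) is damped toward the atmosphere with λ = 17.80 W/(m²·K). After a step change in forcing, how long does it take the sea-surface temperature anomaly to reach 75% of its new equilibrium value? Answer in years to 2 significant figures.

1.8 years

Areal heat capacity C = ρ c_p D = 1021 × 4145 × 173.1 = 7.33×10^8 J/(m^2 K).
τ = C / λ = 7.33×10^8 / 17.80 = 4.12×10^7 s.
Fraction reached: 1 − e^(−t/τ) = 0.75 ⇒ t = −τ ln(1 − 0.75) = τ × 1.39.
t = 5.71×10^7 s = 1.81 years.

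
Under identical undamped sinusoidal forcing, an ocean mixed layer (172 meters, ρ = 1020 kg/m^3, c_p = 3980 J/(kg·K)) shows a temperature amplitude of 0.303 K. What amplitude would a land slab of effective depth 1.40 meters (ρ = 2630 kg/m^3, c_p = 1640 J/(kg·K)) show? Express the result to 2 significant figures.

35 K

C_ocean = 6.98×10^8 J/(m²·K); C_land = 6.04×10^6 J/(m²·K).
A ∝ 1/C ⇒ A_land = A_ocean × C_ocean/C_land = 0.303 × 116 = 35.0 K.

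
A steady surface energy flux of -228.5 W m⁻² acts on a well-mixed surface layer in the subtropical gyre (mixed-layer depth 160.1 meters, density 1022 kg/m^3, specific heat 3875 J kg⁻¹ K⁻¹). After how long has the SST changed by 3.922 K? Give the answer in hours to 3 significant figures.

Areal heat capacity C = ρ c_p D = 1022 × 3875 × 160.1 = 6.34×10^8 J/(m^2 K).
Time required: Δt = C ΔT / F = 6.34×10^8 × -3.922 / -228.5 = 1.09×10^7 s.
In hours: 1.09×10^7 s / (3600 s/hour) = 3020 hours.

3020 hours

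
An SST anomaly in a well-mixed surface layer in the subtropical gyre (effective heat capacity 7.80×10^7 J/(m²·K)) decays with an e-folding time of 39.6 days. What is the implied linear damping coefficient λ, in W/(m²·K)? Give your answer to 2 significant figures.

23

Areal heat capacity C = 7.80×10^7 J/(m²·K) (given).
τ = 39.6 days = 3.42×10^6 s.
λ = C / τ = 7.80×10^7 / 3.42×10^6 = 22.8 W/(m²·K).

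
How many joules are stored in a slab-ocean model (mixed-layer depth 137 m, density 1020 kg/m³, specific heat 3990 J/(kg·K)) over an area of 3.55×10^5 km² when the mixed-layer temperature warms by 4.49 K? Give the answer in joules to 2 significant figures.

8.9×10^20 J

Areal heat capacity C = ρ c_p D = 1020 × 3990 × 137 = 5.58×10^8 J/(m^2 K).
Heat per unit area: q = C ΔT = 5.58×10^8 × 4.49 = 2.50×10^9 J/m².
Total heat: Q = q × A = 2.50×10^9 × (3.55×10^5 × 10⁶ m²) = 8.89×10^20 J.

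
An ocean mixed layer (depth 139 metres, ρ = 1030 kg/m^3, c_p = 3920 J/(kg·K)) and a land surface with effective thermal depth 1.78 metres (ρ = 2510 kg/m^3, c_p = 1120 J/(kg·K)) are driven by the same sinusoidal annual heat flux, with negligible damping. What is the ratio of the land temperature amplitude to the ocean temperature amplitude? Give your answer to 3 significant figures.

112

C_ocean = 1030 × 3920 × 139 = 5.61×10^8 J/(m²·K).
C_land = 2510 × 1120 × 1.78 = 5.00×10^6 J/(m²·K).
Undamped amplitude ∝ 1/C, so A_land/A_ocean = C_ocean/C_land = 112.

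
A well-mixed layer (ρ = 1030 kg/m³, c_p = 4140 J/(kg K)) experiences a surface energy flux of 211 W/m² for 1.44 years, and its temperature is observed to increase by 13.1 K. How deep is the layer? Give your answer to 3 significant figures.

Heat input Q = F Δt = 211 × 4.54×10^7 s = 9.59×10^9 J/m².
Required areal heat capacity C = Q / ΔT = 7.32×10^8 J/(m²·K).
Depth D = C / (ρ c_p) = 7.32×10^8 / (1030 × 4140) = 172 m.

172 m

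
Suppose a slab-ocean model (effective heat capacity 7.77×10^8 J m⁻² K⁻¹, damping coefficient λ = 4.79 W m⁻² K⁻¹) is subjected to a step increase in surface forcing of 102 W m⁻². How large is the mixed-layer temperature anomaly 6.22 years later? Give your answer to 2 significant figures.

15 K

Areal heat capacity C = 7.77×10^8 J m⁻² K⁻¹ (given).
τ = C / λ = 7.77×10^8 / 4.79 = 1.62×10^8 s.
Equilibrium anomaly ΔT_eq = F / λ = 102 / 4.79 = 21.3 K.
t = 6.22 years = 1.96×10^8 s, so t/τ = 1.21.
ΔT(t) = ΔT_eq (1 − e^(−t/τ)) = 21.3 × (1 − e^−1.21) = 14.9 K.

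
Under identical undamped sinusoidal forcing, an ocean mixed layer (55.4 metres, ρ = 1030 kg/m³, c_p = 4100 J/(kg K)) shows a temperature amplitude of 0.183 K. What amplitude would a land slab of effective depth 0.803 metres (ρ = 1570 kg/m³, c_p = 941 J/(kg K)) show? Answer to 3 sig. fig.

C_ocean = 2.34×10^8 J/(m²·K); C_land = 1.19×10^6 J/(m²·K).
A ∝ 1/C ⇒ A_land = A_ocean × C_ocean/C_land = 0.183 × 197 = 36.1 K.

36.1 K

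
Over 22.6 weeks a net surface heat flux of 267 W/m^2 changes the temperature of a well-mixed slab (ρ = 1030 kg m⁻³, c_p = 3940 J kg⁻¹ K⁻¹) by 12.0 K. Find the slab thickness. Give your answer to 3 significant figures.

Heat input Q = F Δt = 267 × 1.37×10^7 s = 3.65×10^9 J/m².
Required areal heat capacity C = Q / ΔT = 3.04×10^8 J/(m²·K).
Depth D = C / (ρ c_p) = 3.04×10^8 / (1030 × 3940) = 74.9 m.

74.9 m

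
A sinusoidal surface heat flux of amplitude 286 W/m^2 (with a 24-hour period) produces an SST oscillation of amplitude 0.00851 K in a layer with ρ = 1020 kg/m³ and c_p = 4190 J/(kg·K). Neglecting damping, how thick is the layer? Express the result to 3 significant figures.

ω = 2π / 86400 s = 7.27×10^-5 s⁻¹.
Required C = F₀ / (A ω) = 286 / (0.00851 × 7.27×10^-5) = 4.62×10^8 J/(m²·K).
D = C / (ρ c_p) = 4.62×10^8 / (1020 × 4190) = 108 m.

108 m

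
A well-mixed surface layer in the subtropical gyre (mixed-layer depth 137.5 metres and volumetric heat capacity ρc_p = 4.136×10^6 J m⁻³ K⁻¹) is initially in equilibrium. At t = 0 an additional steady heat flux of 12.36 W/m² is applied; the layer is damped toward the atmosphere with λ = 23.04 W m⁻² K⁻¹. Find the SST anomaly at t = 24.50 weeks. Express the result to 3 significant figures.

Areal heat capacity C = ρc_p × D = 4.136×10^6 × 137.5 = 5.69×10^8 J m⁻² K⁻¹.
τ = C / λ = 5.69×10^8 / 23.04 = 2.47×10^7 s.
Equilibrium anomaly ΔT_eq = F / λ = 12.36 / 23.04 = 0.536 K.
t = 24.50 weeks = 1.48×10^7 s, so t/τ = 0.600.
ΔT(t) = ΔT_eq (1 − e^(−t/τ)) = 0.536 × (1 − e^−0.600) = 0.242 K.

0.242 K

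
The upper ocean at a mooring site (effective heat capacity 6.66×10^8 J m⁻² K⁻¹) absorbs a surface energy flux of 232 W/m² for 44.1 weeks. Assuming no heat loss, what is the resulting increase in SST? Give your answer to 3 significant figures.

9.29 K

Areal heat capacity C = 6.66×10^8 J m⁻² K⁻¹ (given).
Net heat input Q = F Δt = 232 × (44.1 weeks × 6.048×10^5 s/week) = 6.19×10^9 J/m².
ΔT = Q / C = 6.19×10^9 / 6.66×10^8 = 9.29 K.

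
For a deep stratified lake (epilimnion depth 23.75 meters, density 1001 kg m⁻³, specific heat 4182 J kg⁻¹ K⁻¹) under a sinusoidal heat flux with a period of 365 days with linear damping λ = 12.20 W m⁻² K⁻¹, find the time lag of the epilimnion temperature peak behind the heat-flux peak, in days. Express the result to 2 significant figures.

Areal heat capacity C = ρ c_p D = 1001 × 4182 × 23.75 = 9.94×10^7 J/(m^2 K).
ω = 2π / 3.15×10^7 s = 1.99×10^-7 s⁻¹.
Phase lag φ = arctan(Cω/λ) = arctan(19.8/12.20) = 1.02 rad.
Time lag = φ / ω = 1.02 / 1.99×10^-7 = 5.11×10^6 s = 59.2 days.

59 days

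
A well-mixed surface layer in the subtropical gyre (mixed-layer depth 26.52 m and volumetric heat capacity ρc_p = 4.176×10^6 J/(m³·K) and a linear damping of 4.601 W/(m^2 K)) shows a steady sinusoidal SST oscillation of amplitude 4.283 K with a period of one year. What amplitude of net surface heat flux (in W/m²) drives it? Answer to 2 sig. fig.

97

Areal heat capacity C = ρc_p × D = 4.176×10^6 × 26.52 = 1.11×10^8 J m⁻² K⁻¹.
ω = 2π / 3.15×10^7 s = 1.99×10^-7 s⁻¹.
√((Cω)² + λ²) = √((22.1)² + 4.601²) = 22.5 W/(m²·K).
F₀ = A × √((Cω)²+λ²) = 4.283 × 22.5 = 96.5 W/m².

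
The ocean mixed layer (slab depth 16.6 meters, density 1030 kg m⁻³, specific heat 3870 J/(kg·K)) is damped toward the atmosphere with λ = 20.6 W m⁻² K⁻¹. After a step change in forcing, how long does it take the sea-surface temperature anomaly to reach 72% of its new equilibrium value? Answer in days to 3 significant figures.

Areal heat capacity C = ρ c_p D = 1030 × 3870 × 16.6 = 6.62×10^7 J/(m^2 K).
τ = C / λ = 6.62×10^7 / 20.6 = 3.21×10^6 s.
Fraction reached: 1 − e^(−t/τ) = 0.72 ⇒ t = −τ ln(1 − 0.72) = τ × 1.27.
t = 4.09×10^6 s = 47.3 days.

47.3 days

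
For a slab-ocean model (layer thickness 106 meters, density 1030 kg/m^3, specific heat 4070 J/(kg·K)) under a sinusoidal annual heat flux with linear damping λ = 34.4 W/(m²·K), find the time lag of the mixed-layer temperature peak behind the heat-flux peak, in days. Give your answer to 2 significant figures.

Areal heat capacity C = ρ c_p D = 1030 × 4070 × 106 = 4.44×10^8 J/(m^2 K).
ω = 2π / 3.15×10^7 s = 1.99×10^-7 s⁻¹.
Phase lag φ = arctan(Cω/λ) = arctan(88.5/34.4) = 1.20 rad.
Time lag = φ / ω = 1.20 / 1.99×10^-7 = 6.02×10^6 s = 69.7 days.

70 days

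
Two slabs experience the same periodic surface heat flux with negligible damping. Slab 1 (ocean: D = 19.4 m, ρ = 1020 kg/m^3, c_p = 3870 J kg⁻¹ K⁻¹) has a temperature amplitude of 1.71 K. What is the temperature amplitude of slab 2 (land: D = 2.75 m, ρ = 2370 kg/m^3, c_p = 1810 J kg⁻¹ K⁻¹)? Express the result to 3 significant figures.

C_ocean = 7.66×10^7 J/(m²·K); C_land = 1.18×10^7 J/(m²·K).
A ∝ 1/C ⇒ A_land = A_ocean × C_ocean/C_land = 1.71 × 6.49 = 11.1 K.

11.1 K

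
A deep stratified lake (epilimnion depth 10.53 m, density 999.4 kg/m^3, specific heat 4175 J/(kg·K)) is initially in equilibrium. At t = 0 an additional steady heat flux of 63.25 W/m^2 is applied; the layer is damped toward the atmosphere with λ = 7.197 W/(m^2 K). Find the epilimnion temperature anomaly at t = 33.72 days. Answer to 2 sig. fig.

Areal heat capacity C = ρ c_p D = 999.4 × 4175 × 10.53 = 4.39×10^7 J m⁻² K⁻¹.
τ = C / λ = 4.39×10^7 / 7.197 = 6.10×10^6 s.
Equilibrium anomaly ΔT_eq = F / λ = 63.25 / 7.197 = 8.79 K.
t = 33.72 days = 2.91×10^6 s, so t/τ = 0.477.
ΔT(t) = ΔT_eq (1 − e^(−t/τ)) = 8.79 × (1 − e^−0.477) = 3.34 K.

3.3 K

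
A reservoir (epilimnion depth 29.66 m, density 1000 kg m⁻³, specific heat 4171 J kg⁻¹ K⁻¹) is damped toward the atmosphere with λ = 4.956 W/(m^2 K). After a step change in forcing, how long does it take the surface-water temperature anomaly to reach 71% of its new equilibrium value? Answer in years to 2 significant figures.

Areal heat capacity C = ρ c_p D = 1000 × 4171 × 29.66 = 1.24×10^8 J m⁻² K⁻¹.
τ = C / λ = 1.24×10^8 / 4.956 = 2.50×10^7 s.
Fraction reached: 1 − e^(−t/τ) = 0.71 ⇒ t = −τ ln(1 − 0.71) = τ × 1.24.
t = 3.09×10^7 s = 0.979 years.

0.98 years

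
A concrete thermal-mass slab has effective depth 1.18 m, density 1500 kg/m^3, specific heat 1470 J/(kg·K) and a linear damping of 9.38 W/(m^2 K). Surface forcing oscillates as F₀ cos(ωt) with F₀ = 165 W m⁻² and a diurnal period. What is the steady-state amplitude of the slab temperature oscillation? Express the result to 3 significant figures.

Areal heat capacity C = ρ c_p D = 1500 × 1470 × 1.18 = 2.60×10^6 J m⁻² K⁻¹.
Angular frequency ω = 2π / T = 2π / 86400 s = 7.27×10^-5 s⁻¹.
√((Cω)² + λ²) = √((189)² + 9.38²) = 189 W/(m²·K).
Amplitude A = F₀ / √((Cω)²+λ²) = 165 / 189 = 0.871 K.

0.871 K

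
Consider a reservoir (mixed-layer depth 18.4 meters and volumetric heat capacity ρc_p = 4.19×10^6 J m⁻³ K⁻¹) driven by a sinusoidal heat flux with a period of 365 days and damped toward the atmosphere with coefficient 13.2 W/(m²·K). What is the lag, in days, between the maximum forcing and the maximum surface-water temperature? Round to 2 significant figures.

Areal heat capacity C = ρc_p × D = 4.19×10^6 × 18.4 = 7.71×10^7 J m⁻² K⁻¹.
ω = 2π / 3.15×10^7 s = 1.99×10^-7 s⁻¹.
Phase lag φ = arctan(Cω/λ) = arctan(15.4/13.2) = 0.861 rad.
Time lag = φ / ω = 0.861 / 1.99×10^-7 = 4.32×10^6 s = 50.0 days.

50 days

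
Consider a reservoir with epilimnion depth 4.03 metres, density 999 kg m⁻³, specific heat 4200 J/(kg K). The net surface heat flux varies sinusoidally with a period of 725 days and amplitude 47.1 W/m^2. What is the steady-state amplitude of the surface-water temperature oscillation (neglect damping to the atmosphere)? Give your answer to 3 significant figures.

Areal heat capacity C = ρ c_p D = 999 × 4200 × 4.03 = 1.69×10^7 J/(m²·K).
Angular frequency ω = 2π / T = 2π / 6.26×10^7 s = 1.00×10^-7 s⁻¹.
Cω = 1.69×10^7 × 1.00×10^-7 = 1.70 W/(m²·K).
Amplitude A = F₀ / (Cω) = 47.1 / 1.70 = 27.8 K.

27.8 K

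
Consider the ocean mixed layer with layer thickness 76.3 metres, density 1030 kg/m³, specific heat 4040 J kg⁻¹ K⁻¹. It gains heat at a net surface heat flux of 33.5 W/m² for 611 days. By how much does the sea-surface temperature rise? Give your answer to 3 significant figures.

5.57 K

Areal heat capacity C = ρ c_p D = 1030 × 4040 × 76.3 = 3.17×10^8 J/(m²·K).
Net heat input Q = F Δt = 33.5 × (611 days × 86400 s/day) = 1.77×10^9 J/m².
ΔT = Q / C = 1.77×10^9 / 3.17×10^8 = 5.57 K.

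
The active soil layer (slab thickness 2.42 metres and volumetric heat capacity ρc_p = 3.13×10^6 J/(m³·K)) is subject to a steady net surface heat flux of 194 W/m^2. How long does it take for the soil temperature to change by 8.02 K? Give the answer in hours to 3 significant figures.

87.0 hours

Areal heat capacity C = ρc_p × D = 3.13×10^6 × 2.42 = 7.57×10^6 J/(m^2 K).
Time required: Δt = C ΔT / F = 7.57×10^6 × 8.02 / 194 = 3.13×10^5 s.
In hours: 3.13×10^5 s / (3600 s/hour) = 87.0 hours.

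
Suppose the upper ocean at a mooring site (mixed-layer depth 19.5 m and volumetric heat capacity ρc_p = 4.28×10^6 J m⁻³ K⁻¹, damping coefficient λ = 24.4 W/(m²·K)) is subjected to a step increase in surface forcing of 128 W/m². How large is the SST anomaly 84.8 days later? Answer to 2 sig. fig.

Areal heat capacity C = ρc_p × D = 4.28×10^6 × 19.5 = 8.35×10^7 J m⁻² K⁻¹.
τ = C / λ = 8.35×10^7 / 24.4 = 3.42×10^6 s.
Equilibrium anomaly ΔT_eq = F / λ = 128 / 24.4 = 5.25 K.
t = 84.8 days = 7.33×10^6 s, so t/τ = 2.14.
ΔT(t) = ΔT_eq (1 − e^(−t/τ)) = 5.25 × (1 − e^−2.14) = 4.63 K.

4.6 K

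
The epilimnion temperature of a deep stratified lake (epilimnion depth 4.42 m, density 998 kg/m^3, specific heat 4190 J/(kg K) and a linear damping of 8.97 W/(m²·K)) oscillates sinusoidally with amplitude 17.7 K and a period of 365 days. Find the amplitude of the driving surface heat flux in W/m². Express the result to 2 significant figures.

Areal heat capacity C = ρ c_p D = 998 × 4190 × 4.42 = 1.85×10^7 J/(m^2 K).
ω = 2π / 3.15×10^7 s = 1.99×10^-7 s⁻¹.
√((Cω)² + λ²) = √((3.68)² + 8.97²) = 9.70 W/(m²·K).
F₀ = A × √((Cω)²+λ²) = 17.7 × 9.70 = 172 W/m².

170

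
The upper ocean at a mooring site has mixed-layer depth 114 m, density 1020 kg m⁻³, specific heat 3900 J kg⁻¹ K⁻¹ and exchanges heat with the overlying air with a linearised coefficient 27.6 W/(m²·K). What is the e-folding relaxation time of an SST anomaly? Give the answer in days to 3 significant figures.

Areal heat capacity C = ρ c_p D = 1020 × 3900 × 114 = 4.53×10^8 J/(m^2 K).
Relaxation time τ = C / λ = 4.53×10^8 / 27.6 = 1.64×10^7 s.
In days: 1.64×10^7 s / (86400 s/day) = 190 days.

190 days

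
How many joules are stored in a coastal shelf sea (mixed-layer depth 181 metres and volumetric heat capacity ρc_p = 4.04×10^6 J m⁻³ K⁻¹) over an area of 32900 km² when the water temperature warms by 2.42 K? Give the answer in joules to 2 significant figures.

Areal heat capacity C = ρc_p × D = 4.04×10^6 × 181 = 7.31×10^8 J m⁻² K⁻¹.
Heat per unit area: q = C ΔT = 7.31×10^8 × 2.42 = 1.77×10^9 J/m².
Total heat: Q = q × A = 1.77×10^9 × (32900 × 10⁶ m²) = 5.82×10^19 J.

5.8×10^19 J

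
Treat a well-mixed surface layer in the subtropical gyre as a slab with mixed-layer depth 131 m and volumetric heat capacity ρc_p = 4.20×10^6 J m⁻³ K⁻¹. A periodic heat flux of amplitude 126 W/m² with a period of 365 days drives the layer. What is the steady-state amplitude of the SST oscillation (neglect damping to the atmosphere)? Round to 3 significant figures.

1.15 K

Areal heat capacity C = ρc_p × D = 4.20×10^6 × 131 = 5.50×10^8 J/(m^2 K).
Angular frequency ω = 2π / T = 2π / 3.15×10^7 s = 1.99×10^-7 s⁻¹.
Cω = 5.50×10^8 × 1.99×10^-7 = 110 W/(m²·K).
Amplitude A = F₀ / (Cω) = 126 / 110 = 1.15 K.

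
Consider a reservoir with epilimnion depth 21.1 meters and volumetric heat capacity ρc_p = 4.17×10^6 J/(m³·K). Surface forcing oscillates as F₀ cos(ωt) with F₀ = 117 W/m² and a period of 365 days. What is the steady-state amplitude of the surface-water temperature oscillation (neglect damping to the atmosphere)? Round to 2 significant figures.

Areal heat capacity C = ρc_p × D = 4.17×10^6 × 21.1 = 8.80×10^7 J m⁻² K⁻¹.
Angular frequency ω = 2π / T = 2π / 3.15×10^7 s = 1.99×10^-7 s⁻¹.
Cω = 8.80×10^7 × 1.99×10^-7 = 17.5 W/(m²·K).
Amplitude A = F₀ / (Cω) = 117 / 17.5 = 6.67 K.

6.7 K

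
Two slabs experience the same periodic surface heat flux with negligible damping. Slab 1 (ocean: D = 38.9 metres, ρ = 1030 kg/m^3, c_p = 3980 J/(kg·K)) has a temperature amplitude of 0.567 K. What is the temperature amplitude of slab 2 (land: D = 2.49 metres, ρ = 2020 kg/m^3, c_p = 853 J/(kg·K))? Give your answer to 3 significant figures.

21.1 K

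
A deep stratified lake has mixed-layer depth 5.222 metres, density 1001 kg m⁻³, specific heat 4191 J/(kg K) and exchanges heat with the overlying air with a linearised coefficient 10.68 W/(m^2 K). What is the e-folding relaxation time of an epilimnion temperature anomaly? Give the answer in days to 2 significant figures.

Areal heat capacity C = ρ c_p D = 1001 × 4191 × 5.222 = 2.19×10^7 J/(m²·K).
Relaxation time τ = C / λ = 2.19×10^7 / 10.68 = 2.05×10^6 s.
In days: 2.05×10^6 s / (86400 s/day) = 23.7 days.

24 days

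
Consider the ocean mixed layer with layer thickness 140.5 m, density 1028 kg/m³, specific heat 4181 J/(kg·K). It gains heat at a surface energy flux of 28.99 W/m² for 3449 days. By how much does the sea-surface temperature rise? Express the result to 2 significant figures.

Areal heat capacity C = ρ c_p D = 1028 × 4181 × 140.5 = 6.04×10^8 J/(m^2 K).
Net heat input Q = F Δt = 28.99 × (3449 days × 86400 s/day) = 8.64×10^9 J/m².
ΔT = Q / C = 8.64×10^9 / 6.04×10^8 = 14.3 K.

14 K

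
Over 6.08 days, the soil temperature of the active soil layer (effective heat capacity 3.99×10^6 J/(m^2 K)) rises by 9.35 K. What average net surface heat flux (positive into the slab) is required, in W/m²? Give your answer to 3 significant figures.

Areal heat capacity C = 3.99×10^6 J/(m^2 K) (given).
Required heat per unit area: Q = C ΔT = 3.99×10^6 × 9.35 = 3.73×10^7 J/m².
Flux F = Q / Δt = 3.73×10^7 / 5.25×10^5 s = 71.0 W/m².

71.0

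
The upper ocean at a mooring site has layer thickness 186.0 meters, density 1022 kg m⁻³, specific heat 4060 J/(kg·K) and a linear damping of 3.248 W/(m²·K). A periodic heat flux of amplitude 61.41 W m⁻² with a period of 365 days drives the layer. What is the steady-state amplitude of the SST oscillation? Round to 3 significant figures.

Areal heat capacity C = ρ c_p D = 1022 × 4060 × 186.0 = 7.72×10^8 J/(m²·K).
Angular frequency ω = 2π / T = 2π / 3.15×10^7 s = 1.99×10^-7 s⁻¹.
√((Cω)² + λ²) = √((154)² + 3.248²) = 154 W/(m²·K).
Amplitude A = F₀ / √((Cω)²+λ²) = 61.41 / 154 = 0.399 K.

0.399 K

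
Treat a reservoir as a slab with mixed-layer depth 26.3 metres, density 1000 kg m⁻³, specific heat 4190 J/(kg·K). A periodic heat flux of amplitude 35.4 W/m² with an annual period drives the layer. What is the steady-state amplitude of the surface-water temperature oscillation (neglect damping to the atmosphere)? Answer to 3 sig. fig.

Areal heat capacity C = ρ c_p D = 1000 × 4190 × 26.3 = 1.10×10^8 J m⁻² K⁻¹.
Angular frequency ω = 2π / T = 2π / 3.15×10^7 s = 1.99×10^-7 s⁻¹.
Cω = 1.10×10^8 × 1.99×10^-7 = 22.0 W/(m²·K).
Amplitude A = F₀ / (Cω) = 35.4 / 22.0 = 1.61 K.

1.61 K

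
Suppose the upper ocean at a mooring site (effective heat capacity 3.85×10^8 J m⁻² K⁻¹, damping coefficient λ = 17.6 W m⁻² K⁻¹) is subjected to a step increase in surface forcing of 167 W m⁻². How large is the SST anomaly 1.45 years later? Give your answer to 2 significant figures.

Areal heat capacity C = 3.85×10^8 J m⁻² K⁻¹ (given).
τ = C / λ = 3.85×10^8 / 17.6 = 2.19×10^7 s.
Equilibrium anomaly ΔT_eq = F / λ = 167 / 17.6 = 9.49 K.
t = 1.45 years = 4.58×10^7 s, so t/τ = 2.09.
ΔT(t) = ΔT_eq (1 − e^(−t/τ)) = 9.49 × (1 − e^−2.09) = 8.32 K.

8.3 K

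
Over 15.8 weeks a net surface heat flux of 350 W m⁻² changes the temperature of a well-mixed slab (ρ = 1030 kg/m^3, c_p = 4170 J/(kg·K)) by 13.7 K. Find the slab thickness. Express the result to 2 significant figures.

Heat input Q = F Δt = 350 × 9.56×10^6 s = 3.34×10^9 J/m².
Required areal heat capacity C = Q / ΔT = 2.44×10^8 J/(m²·K).
Depth D = C / (ρ c_p) = 2.44×10^8 / (1030 × 4170) = 56.8 m.

57 m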